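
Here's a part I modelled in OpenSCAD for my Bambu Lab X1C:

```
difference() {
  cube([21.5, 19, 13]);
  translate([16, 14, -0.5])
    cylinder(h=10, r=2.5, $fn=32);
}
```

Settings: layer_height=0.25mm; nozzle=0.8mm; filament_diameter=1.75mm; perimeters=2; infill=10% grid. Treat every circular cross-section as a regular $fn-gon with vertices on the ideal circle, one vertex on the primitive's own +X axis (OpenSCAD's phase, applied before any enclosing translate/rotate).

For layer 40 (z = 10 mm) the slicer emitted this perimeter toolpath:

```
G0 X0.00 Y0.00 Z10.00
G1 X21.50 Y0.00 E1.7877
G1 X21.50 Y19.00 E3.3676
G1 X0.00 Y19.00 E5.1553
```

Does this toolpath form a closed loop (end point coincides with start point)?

no

Start point (G0): (0.00, 0.00). End point (last G1): the path does not return to the start — open.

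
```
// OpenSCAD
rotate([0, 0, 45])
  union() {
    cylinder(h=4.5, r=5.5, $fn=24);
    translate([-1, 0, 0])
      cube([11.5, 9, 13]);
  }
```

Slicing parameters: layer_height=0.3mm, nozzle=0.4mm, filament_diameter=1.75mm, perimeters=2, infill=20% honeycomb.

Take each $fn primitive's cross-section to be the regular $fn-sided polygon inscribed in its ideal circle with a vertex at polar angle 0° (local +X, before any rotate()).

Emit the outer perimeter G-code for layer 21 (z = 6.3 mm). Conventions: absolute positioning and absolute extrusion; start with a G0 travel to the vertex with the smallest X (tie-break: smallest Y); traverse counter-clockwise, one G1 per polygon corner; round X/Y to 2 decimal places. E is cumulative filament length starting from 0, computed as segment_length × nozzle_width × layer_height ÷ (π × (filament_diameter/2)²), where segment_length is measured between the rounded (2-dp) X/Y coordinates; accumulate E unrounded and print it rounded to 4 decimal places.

G0 X-7.07 Y5.66 Z6.30
G1 X-0.71 Y-0.71 E0.4491
G1 X7.42 Y7.42 E1.0227
G1 X1.06 Y13.79 E1.4718
G1 X-7.07 Y5.66 E2.0454

At z = 6.3 mm: the cylinder does not reach this height (z outside [0, 4.5]); the cube at (-1, 0) (footprint 11.5×9) is included at this height; Merging all regions: only the 11.5×9 cube at (-1, 0) is present, so the union is just that shape — 1 connected region; (rotated 45° about Z; rotation is an isometry so areas/perimeters/island counts are preserved). The outline is a single polygon with 4 vertices. Extrusion per mm of travel: 0.4 × 0.3 / (π × 0.875²) = 0.049890. Accumulating E over each segment gives final E = 2.0454.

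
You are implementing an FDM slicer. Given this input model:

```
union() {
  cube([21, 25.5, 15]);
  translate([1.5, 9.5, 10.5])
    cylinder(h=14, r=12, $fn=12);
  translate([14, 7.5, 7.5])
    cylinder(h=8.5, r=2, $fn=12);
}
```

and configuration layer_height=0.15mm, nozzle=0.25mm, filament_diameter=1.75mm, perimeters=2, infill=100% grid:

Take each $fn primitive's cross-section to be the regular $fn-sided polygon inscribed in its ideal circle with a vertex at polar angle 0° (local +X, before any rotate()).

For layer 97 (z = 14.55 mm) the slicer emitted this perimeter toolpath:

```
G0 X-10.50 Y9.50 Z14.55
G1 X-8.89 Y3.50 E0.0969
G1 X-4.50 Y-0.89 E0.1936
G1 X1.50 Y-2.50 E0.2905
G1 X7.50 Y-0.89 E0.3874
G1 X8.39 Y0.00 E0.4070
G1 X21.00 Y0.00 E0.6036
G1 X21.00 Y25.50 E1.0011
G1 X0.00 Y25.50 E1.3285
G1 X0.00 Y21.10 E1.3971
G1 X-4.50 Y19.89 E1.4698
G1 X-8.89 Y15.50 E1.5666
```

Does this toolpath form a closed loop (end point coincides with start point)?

Start point (G0): (-10.50, 9.50). End point (last G1): the path does not return to the start — open.

no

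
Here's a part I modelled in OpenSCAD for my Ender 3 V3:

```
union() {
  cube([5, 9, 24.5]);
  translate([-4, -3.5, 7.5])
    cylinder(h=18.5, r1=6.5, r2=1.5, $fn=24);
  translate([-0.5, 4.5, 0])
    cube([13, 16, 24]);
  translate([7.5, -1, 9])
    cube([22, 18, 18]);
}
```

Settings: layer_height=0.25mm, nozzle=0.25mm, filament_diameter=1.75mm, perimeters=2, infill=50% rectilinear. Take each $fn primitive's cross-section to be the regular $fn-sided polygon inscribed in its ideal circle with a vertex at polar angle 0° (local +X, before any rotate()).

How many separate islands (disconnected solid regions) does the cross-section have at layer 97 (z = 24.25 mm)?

3

At z = 24.25 mm: the 5×9 cube contributes its full rectangle; the cone at (-4, -3.5) contributes a regular 24-gon of circumradius 1.973 (interpolated between r1=6.5 and r2=1.5 at t=0.905); the cube at (-0.5, 4.5) does not reach this height (z outside [0, 24]); the cube at (7.5, -1) (footprint 22×18) is included at this height; Merging all regions: the 3 present regions are separate (no shared area or edge), so areas and boundary lengths simply add and each stays a separate island — 3 connected regions. Overall, the cross-section has 3 separate islands. Island count = 3.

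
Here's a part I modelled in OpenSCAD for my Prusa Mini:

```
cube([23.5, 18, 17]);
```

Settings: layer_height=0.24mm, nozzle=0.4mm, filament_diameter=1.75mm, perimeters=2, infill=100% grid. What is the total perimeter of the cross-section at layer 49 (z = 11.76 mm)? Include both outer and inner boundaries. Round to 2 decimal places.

At z = 11.76 mm: the 23.5×18 cube contributes its full rectangle (perimeter 83.00 mm). Overall, the cross-section is a single solid region. Total boundary length (outer) = 83.00 mm.

83.00 mm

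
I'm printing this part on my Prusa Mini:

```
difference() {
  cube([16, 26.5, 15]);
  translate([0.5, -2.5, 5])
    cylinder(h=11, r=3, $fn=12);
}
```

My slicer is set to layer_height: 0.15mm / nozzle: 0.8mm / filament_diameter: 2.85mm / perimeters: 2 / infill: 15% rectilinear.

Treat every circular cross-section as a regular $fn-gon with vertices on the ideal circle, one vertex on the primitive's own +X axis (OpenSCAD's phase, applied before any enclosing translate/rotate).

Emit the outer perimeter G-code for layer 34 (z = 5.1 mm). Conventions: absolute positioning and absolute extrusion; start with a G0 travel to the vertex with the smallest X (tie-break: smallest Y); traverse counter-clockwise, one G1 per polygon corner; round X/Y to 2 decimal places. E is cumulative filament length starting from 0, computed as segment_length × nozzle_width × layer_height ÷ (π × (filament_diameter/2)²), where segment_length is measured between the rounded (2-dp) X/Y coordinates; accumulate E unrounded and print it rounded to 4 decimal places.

At z = 5.1 mm: the cube (footprint 16×26.5) is included at this height; the cylinder at (0.5, -2.5): section is a regular 12-gon, circumradius r=3; Subtracting the remaining from the first: starting from the 16×26.5 cube, the r=3 cylinder at (0.5, -2.5) partially overlaps it — only the 0.67 mm² overlap (of its 27.00 mm²) is removed, clipping the outline — 1 connected region. The outline is a single polygon with 7 vertices. Extrusion per mm of travel: 0.8 × 0.15 / (π × 1.425²) = 0.018811. Accumulating E over each segment gives final E = 1.5940.

G0 X0.00 Y0.37 Z5.10
G1 X0.50 Y0.50 E0.0097
G1 X2.00 Y0.10 E0.0389
G1 X2.10 Y0.00 E0.0416
G1 X16.00 Y0.00 E0.3030
G1 X16.00 Y26.50 E0.8015
G1 X0.00 Y26.50 E1.1025
G1 X0.00 Y0.37 E1.5940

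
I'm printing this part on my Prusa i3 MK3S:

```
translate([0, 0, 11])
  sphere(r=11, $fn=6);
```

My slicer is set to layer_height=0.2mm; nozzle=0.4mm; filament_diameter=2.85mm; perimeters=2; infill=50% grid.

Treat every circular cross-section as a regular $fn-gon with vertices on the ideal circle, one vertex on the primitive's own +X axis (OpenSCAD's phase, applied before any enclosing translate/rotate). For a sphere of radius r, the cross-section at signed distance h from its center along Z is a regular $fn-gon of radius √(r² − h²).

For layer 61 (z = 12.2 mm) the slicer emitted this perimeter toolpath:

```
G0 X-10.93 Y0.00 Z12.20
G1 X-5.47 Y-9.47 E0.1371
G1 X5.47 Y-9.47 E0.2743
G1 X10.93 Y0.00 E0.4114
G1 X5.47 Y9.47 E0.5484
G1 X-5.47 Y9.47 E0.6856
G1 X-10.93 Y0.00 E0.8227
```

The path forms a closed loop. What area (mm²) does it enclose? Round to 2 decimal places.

Apply the shoelace formula to the sequence of (X, Y) vertices; enclosed area = 310.62 mm².

310.62 mm²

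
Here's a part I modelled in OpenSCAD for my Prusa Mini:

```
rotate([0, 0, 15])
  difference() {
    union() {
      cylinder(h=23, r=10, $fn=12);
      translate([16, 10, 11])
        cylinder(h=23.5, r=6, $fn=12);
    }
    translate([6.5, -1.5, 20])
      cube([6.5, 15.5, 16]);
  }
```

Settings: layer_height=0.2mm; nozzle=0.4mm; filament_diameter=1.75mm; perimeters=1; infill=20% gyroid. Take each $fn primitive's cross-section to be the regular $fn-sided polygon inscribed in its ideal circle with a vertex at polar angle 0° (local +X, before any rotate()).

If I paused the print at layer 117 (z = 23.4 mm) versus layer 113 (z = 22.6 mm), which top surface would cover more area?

Layer 117 (z = 23.4): the cylinder is not intersected at this z (z outside [0, 23]); the r=6 cylinder at (16, 10) gives a regular 12-gon of circumradius 6 (constant along its height) (area = (12/2)·6.000²·sin(360°/12) = 108.00 mm²); Taking the union: only the r=6 cylinder at (16, 10) is present, so the union is just that shape — area = 108.00 mm²; the cube at (6.5, -1.5) (footprint 6.5×15.5) is included at this height (area 100.75 mm²); Taking the first minus the rest: starting from that combined region (108.00 mm²), the 6.5×15.5 cube at (6.5, -1.5) partially overlaps it — only the 19.70 mm² overlap (of its 100.75 mm²) is removed, clipping the outline — area = 88.30 mm²; (whole slice rotated 15° about Z — lengths, areas and connectivity unchanged). So its area = 88.30 mm². Layer 113 (z = 22.6): the r=10 cylinder gives a regular 12-gon of circumradius 10 (constant along its height) (area = (12/2)·10.000²·sin(360°/12) = 300.00 mm²); the r=6 cylinder at (16, 10) contributes a regular 12-gon of circumradius 6 (area = (12/2)·6.000²·sin(360°/12) = 108.00 mm²); Taking the union: the 2 present regions are separate (no shared area or edge), so areas and boundary lengths simply add and each stays a separate island — area = 408.00 mm²; the cube at (6.5, -1.5) (footprint 6.5×15.5) is included at this height (area 100.75 mm²); Taking the first minus the rest: starting from that combined region (408.00 mm²), the 6.5×15.5 cube at (6.5, -1.5) partially overlaps it — only the 41.13 mm² overlap (of its 100.75 mm²) is removed, clipping the outline — area = 366.87 mm²; (rotated 15° about Z; rotation is an isometry so areas/perimeters/island counts are preserved). So its area = 366.87 mm². Layer 113 is larger (366.87 vs 88.30 mm²).

layer 113 (z = 22.6 mm)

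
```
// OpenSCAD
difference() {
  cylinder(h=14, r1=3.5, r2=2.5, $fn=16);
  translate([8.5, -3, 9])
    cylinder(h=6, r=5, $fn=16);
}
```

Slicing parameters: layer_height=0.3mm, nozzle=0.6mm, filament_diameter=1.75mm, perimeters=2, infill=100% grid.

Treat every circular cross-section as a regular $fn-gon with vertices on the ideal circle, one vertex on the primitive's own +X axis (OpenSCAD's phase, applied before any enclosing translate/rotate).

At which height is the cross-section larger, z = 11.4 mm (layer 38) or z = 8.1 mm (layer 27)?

layer 27 (z = 8.1 mm)

Layer 38 (z = 11.4): the cone: at t=0.814 of its height the radius interpolates to r₁+(r₂−r₁)t = 2.686, giving a regular 16-gon of that circumradius (area = (16/2)·2.686²·sin(360°/16) = 22.08 mm²); the r=5 cylinder at (8.5, -3) contributes a regular 16-gon of circumradius 5 (area = (16/2)·5.000²·sin(360°/16) = 76.54 mm²); Subtracting the remaining from the first: starting from the cone (22.08 mm²), the r=5 cylinder at (8.5, -3) misses the remaining region (no effect) — area = 22.08 mm². So its area = 22.08 mm². Layer 27 (z = 8.1): the cone (r1=3.5→r2=2.5) has section circumradius 2.921 here — a regular 16-gon (area = (16/2)·2.921²·sin(360°/16) = 26.13 mm²); the cylinder at (8.5, -3) does not reach this height (z outside [9, 15]); Taking the first minus the rest: none of the subtracted shapes is present at this height, so the cone is unchanged — area = 26.13 mm². So its area = 26.13 mm². Layer 27 is larger (26.13 vs 22.08 mm²).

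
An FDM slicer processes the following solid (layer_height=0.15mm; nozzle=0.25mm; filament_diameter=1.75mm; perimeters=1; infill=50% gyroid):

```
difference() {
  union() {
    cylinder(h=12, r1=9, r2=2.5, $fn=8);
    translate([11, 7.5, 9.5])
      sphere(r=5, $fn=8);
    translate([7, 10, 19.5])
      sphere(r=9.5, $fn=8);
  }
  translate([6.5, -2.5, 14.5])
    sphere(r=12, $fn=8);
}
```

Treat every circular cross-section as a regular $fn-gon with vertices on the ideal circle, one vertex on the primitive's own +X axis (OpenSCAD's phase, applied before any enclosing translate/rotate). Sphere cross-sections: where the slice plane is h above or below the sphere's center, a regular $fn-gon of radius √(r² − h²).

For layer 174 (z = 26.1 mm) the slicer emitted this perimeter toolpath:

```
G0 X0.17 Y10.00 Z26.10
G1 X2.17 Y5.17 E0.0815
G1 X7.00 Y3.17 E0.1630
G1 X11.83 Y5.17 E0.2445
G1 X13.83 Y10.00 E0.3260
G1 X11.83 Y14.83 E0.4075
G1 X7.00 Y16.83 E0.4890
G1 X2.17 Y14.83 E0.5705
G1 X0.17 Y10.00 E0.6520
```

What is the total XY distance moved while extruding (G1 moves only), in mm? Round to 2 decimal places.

Sum the Euclidean lengths of each G1 segment: total = 41.82 mm.

41.82 mm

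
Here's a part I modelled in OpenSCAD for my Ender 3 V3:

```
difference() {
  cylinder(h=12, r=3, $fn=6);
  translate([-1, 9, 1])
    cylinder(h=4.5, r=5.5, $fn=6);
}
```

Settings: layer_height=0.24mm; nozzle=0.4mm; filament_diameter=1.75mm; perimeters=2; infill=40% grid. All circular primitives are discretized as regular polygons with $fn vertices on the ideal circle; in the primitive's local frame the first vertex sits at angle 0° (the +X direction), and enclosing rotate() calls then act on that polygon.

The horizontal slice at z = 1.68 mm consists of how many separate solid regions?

1

At z = 1.68 mm: the r=3 cylinder gives a regular 6-gon of circumradius 3 (constant along its height); the cylinder at (-1, 9): section is a regular 6-gon, circumradius r=5.5; Subtracting the remaining from the first: starting from the r=3 cylinder, the r=5.5 cylinder at (-1, 9) misses the remaining region (no effect) — 1 connected region. The result has 1 disconnected region.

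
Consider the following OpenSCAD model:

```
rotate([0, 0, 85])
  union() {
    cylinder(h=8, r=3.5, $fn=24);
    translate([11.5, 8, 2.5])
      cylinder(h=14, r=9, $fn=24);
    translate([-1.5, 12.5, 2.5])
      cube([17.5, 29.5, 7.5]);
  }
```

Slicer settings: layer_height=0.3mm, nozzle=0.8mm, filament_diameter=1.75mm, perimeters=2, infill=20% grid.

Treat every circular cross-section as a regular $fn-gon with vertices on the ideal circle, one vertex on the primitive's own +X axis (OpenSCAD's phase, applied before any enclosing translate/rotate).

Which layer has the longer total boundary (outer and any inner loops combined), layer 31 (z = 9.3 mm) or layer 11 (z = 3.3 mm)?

Layer 31 (z = 9.3): the cylinder does not reach this height (z outside [0, 8]); the r=9 cylinder at (11.5, 8) contributes a regular 24-gon of circumradius 9 (perimeter = 2·24·9.000·sin(180°/24) = 56.39 mm); the 17.5×29.5 cube at (-1.5, 12.5) contributes its full rectangle (perimeter 94.00 mm); Taking the union: the regions partially overlap (shared area 42.64 mm²), so the edge portions inside another operand are dropped and the merged outline is re-measured after clipping — boundary = 120.70 mm; (whole slice rotated 85° about Z — lengths, areas and connectivity unchanged). So its perimeter = 120.70 mm. Layer 11 (z = 3.3): the r=3.5 cylinder gives a regular 24-gon of circumradius 3.5 (constant along its height) (perimeter = 2·24·3.500·sin(180°/24) = 21.93 mm); the cylinder at (11.5, 8): section is a regular 24-gon, circumradius r=9 (perimeter = 2·24·9.000·sin(180°/24) = 56.39 mm); the cube at (-1.5, 12.5) (footprint 17.5×29.5) is included at this height (perimeter 94.00 mm); Merging all regions: the regions partially overlap (shared area 42.64 mm²), so the edge portions inside another operand are dropped and the merged outline is re-measured after clipping — boundary = 142.63 mm; (whole slice rotated 85° about Z — lengths, areas and connectivity unchanged). So its perimeter = 142.63 mm. Layer 11 is larger (142.63 vs 120.70 mm).

layer 11 (z = 3.3 mm)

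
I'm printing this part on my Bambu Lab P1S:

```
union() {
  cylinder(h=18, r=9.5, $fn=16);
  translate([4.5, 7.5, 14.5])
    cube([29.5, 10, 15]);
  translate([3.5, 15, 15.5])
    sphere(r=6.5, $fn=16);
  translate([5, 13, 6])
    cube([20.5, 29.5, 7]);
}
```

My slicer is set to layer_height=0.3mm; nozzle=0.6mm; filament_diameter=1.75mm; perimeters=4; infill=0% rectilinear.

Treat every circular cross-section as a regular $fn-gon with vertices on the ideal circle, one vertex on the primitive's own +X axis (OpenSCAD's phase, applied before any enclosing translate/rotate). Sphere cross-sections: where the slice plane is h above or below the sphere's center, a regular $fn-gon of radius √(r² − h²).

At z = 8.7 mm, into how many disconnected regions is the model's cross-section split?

2

At z = 8.7 mm: the r=9.5 cylinder contributes a regular 16-gon of circumradius 9.5; the cube at (4.5, 7.5) is not intersected at this z (z outside [14.5, 29.5]); the sphere at (3.5, 15) does not reach this height (|z−center|=6.800 > r=6.5); the 20.5×29.5 cube at (5, 13) contributes its full rectangle; Merging all regions: the 2 present regions are separate (no shared area or edge), so areas and boundary lengths simply add and each stays a separate island — 2 connected regions. The result has 2 disconnected regions.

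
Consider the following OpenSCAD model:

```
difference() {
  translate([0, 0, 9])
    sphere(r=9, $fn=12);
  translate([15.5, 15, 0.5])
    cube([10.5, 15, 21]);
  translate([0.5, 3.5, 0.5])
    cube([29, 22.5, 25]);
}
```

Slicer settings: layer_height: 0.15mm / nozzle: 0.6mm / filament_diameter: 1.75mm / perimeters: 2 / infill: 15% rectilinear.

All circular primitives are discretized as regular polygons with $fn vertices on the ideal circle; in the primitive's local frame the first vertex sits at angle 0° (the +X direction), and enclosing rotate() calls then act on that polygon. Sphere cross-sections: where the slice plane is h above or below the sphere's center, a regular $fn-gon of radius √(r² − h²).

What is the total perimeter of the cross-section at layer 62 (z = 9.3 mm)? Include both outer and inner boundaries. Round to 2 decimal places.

At z = 9.3 mm: the r=9 sphere contributes a regular 12-gon of circumradius √(9²−0.3²) = 8.995 (perimeter = 2·12·8.995·sin(180°/12) = 55.87 mm); the cube at (15.5, 15) (footprint 10.5×15) is included at this height (perimeter 51.00 mm); the cube at (0.5, 3.5) (footprint 29×22.5) is included at this height (perimeter 103.00 mm); After the difference (first − rest): starting from the r=9 sphere, the 10.5×15 cube at (15.5, 15) misses the remaining region (no effect); the 29×22.5 cube at (0.5, 3.5) partially overlaps it — only the 28.13 mm² overlap (of its 652.50 mm²) is removed, clipping the outline — boundary = 58.96 mm. Overall, the cross-section is a single solid region. Total boundary length (outer) = 58.96 mm.

58.96 mm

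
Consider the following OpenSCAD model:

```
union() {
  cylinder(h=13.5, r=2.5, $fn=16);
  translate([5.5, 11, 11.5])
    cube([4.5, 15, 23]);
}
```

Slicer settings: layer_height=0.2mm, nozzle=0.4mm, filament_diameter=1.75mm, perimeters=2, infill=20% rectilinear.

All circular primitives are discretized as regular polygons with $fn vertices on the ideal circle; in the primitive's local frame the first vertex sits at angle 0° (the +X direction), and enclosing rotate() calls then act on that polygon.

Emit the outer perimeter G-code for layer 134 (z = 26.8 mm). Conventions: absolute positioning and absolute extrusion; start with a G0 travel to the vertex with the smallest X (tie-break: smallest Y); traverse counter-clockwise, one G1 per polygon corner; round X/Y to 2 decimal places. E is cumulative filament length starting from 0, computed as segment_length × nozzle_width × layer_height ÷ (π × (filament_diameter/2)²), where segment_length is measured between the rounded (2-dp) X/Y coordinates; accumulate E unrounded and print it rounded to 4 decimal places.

At z = 26.8 mm: the cylinder is absent (z outside [0, 13.5]); the cube at (5.5, 11) (footprint 4.5×15) is included at this height; Merging all regions: only the 4.5×15 cube at (5.5, 11) is present, so the union is just that shape — 1 connected region. The outline is a single polygon with 4 vertices. Extrusion per mm of travel: 0.4 × 0.2 / (π × 0.875²) = 0.033260. Accumulating E over each segment gives final E = 1.2971.

G0 X5.50 Y11.00 Z26.80
G1 X10.00 Y11.00 E0.1497
G1 X10.00 Y26.00 E0.6486
G1 X5.50 Y26.00 E0.7982
G1 X5.50 Y11.00 E1.2971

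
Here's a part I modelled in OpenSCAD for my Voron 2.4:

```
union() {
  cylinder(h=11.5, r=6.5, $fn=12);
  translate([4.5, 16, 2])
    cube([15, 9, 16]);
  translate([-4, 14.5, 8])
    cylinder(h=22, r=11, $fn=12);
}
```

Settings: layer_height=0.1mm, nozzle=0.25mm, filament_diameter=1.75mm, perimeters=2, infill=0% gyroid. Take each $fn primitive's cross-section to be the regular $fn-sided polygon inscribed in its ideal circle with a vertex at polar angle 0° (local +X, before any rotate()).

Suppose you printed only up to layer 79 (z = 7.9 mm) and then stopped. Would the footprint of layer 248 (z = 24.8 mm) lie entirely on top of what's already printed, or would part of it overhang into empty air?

Compare the two slices. At z = 7.9: the r=6.5 cylinder gives a regular 12-gon of circumradius 6.5 (constant along its height) (area = (12/2)·6.500²·sin(360°/12) = 126.75 mm²); the cube at (4.5, 16) (footprint 15×9) is included at this height (area 135.00 mm²); the cylinder at (-4, 14.5) does not reach this height (z outside [8, 30]); Combining (union): the 2 present regions are separate (no shared area or edge), so areas and boundary lengths simply add and each stays a separate island — area = 261.75 mm². At z = 24.8: the cylinder is absent (z outside [0, 11.5]); the cube at (4.5, 16) does not reach this height (z outside [2, 18]); the cylinder at (-4, 14.5): section is a regular 12-gon, circumradius r=11 (area = (12/2)·11.000²·sin(360°/12) = 363.00 mm²); Taking the union: only the r=11 cylinder at (-4, 14.5) is present, so the union is just that shape — area = 363.00 mm². Checking containment: at z = 24.8 the cross-section extends beyond the z = 7.9 cross-section by about 345.18 mm².

part overhangs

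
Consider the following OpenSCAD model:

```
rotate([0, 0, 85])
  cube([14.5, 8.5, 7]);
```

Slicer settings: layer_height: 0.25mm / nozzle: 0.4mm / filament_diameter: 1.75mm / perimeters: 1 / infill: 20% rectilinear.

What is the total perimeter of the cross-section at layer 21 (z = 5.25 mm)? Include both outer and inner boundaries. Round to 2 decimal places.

46.00 mm

At z = 5.25 mm: the cube is present — its section is the full 14.5×8.5 rectangle (perimeter 46.00 mm); (whole slice rotated 85° about Z — lengths, areas and connectivity unchanged). Overall, the cross-section is a single solid region. Total boundary length (outer) = 46.00 mm.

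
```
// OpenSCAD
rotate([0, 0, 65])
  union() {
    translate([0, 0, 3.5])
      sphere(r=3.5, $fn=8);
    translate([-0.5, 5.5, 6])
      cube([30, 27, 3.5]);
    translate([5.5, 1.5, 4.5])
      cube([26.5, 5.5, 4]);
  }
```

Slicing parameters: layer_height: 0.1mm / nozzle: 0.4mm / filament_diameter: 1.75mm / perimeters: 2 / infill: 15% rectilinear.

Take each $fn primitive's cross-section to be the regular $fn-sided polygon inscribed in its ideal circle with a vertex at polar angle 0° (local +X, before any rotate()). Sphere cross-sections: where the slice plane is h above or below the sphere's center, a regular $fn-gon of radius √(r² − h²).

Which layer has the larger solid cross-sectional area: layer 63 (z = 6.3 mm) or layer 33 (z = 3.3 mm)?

layer 63 (z = 6.3 mm)

Layer 63 (z = 6.3): the r=3.5 sphere slices to a regular 8-gon of circumradius 2.100 (√(r²−h²) with h=2.8 from center) (area = (8/2)·2.100²·sin(360°/8) = 12.47 mm²); the 30×27 cube at (-0.5, 5.5) contributes its full rectangle (area 810.00 mm²); the 26.5×5.5 cube at (5.5, 1.5) contributes its full rectangle (area 145.75 mm²); Combining (union): the regions partially overlap — summed areas 968.22 mm² minus the doubly-counted overlap 36.00 mm² gives 932.22 mm² — area = 932.22 mm²; (rotated 65° about Z; rotation is an isometry so areas/perimeters/island counts are preserved). So its area = 932.22 mm². Layer 33 (z = 3.3): the r=3.5 sphere contributes a regular 8-gon of circumradius √(3.5²−0.2²) = 3.494 (area = (8/2)·3.494²·sin(360°/8) = 34.54 mm²); the cube at (-0.5, 5.5) does not reach this height (z outside [6, 9.5]); the cube at (5.5, 1.5) does not reach this height (z outside [4.5, 8.5]); Taking the union: only the r=3.5 sphere is present, so the union is just that shape — area = 34.54 mm²; (rotated 65° about Z; rotation is an isometry so areas/perimeters/island counts are preserved). So its area = 34.54 mm². Layer 63 is larger (932.22 vs 34.54 mm²).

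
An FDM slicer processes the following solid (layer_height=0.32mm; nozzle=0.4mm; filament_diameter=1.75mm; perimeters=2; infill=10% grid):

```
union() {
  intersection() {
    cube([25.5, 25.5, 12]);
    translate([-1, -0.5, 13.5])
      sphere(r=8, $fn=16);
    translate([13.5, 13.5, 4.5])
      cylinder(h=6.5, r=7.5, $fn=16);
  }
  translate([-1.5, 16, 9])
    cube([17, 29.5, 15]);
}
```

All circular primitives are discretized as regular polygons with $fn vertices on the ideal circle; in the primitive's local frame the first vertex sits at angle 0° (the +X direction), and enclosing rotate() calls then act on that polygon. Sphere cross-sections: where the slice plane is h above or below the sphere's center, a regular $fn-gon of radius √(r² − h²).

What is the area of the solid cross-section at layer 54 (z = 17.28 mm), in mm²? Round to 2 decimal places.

501.50 mm²

At z = 17.28 mm: the cube is not intersected at this z (z outside [0, 12]); the r=8 sphere at (-1, -0.5) slices to a regular 16-gon of circumradius 7.051 (√(r²−h²) with h=3.78 from center) (area = (16/2)·7.051²·sin(360°/16) = 152.19 mm²); the cylinder at (13.5, 13.5) is not intersected at this z (z outside [4.5, 11]); After intersecting: at least one operand is absent at this height, so nothing remains; the 17×29.5 cube at (-1.5, 16) contributes its full rectangle (area 501.50 mm²); Taking the union: only the 17×29.5 cube at (-1.5, 16) is present, so the union is just that shape — area = 501.50 mm². Overall, the cross-section is a single solid region. Net area = 501.50 mm².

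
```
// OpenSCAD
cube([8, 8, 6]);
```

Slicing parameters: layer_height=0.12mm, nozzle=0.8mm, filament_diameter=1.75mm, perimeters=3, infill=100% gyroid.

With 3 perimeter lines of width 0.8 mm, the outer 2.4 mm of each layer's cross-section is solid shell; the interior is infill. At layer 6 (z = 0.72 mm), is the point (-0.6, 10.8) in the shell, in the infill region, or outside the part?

At z = 0.72 mm: the 8×8 cube contributes its full rectangle. Overall, the cross-section is a single solid region. The nearest boundary edge runs (8.00, 8.00)→(0.00, 8.00); distance from the point to it = 2.86 mm. The point is not inside any of the regions above, so it lies outside the cross-section (2.86 mm from the nearest boundary).

outside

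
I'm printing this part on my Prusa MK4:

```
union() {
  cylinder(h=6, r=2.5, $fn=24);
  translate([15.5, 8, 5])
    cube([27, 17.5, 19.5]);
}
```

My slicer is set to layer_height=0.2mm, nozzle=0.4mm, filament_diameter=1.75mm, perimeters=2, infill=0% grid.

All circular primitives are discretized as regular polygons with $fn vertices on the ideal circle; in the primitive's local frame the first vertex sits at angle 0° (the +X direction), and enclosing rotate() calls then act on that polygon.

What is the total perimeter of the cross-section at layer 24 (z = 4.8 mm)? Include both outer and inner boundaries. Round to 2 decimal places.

15.66 mm

At z = 4.8 mm: the cylinder: section is a regular 24-gon, circumradius r=2.5 (perimeter = 2·24·2.500·sin(180°/24) = 15.66 mm); the cube at (15.5, 8) is absent (z outside [5, 24.5]); Taking the union: only the r=2.5 cylinder is present, so the union is just that shape — boundary = 15.66 mm. Overall, the cross-section is a single solid region. Total boundary length (outer) = 15.66 mm.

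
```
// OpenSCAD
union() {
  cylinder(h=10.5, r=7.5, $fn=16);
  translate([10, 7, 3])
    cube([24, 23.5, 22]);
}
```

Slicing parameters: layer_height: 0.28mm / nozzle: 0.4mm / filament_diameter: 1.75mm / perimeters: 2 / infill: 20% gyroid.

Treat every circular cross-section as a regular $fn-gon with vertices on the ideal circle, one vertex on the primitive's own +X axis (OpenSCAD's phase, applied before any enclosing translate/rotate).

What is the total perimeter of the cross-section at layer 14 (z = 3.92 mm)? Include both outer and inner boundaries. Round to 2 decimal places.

At z = 3.92 mm: the r=7.5 cylinder gives a regular 16-gon of circumradius 7.5 (constant along its height) (perimeter = 2·16·7.500·sin(180°/16) = 46.82 mm); the cube at (10, 7) is present — its section is the full 24×23.5 rectangle (perimeter 95.00 mm); Combining (union): the 2 present regions are separate (no shared area or edge), so areas and boundary lengths simply add and each stays a separate island — boundary = 141.82 mm. Overall, the cross-section has 2 separate islands. Total boundary length (outer) = 141.82 mm.

141.82 mm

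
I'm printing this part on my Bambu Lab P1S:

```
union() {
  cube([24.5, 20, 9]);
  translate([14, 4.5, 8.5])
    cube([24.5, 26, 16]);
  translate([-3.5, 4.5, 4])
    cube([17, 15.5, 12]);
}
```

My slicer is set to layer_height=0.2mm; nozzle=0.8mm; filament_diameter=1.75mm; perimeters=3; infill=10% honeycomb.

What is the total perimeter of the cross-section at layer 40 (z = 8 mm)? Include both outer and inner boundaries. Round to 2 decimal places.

At z = 8 mm: the 24.5×20 cube contributes its full rectangle (perimeter 89.00 mm); the cube at (14, 4.5) does not reach this height (z outside [8.5, 24.5]); the cube at (-3.5, 4.5) is present — its section is the full 17×15.5 rectangle (perimeter 65.00 mm); Merging all regions: the regions partially overlap (shared area 209.25 mm²), so the edge portions inside another operand are dropped and the merged outline is re-measured after clipping — boundary = 96.00 mm. Overall, the cross-section is a single solid region. Total boundary length (outer) = 96.00 mm.

96.00 mm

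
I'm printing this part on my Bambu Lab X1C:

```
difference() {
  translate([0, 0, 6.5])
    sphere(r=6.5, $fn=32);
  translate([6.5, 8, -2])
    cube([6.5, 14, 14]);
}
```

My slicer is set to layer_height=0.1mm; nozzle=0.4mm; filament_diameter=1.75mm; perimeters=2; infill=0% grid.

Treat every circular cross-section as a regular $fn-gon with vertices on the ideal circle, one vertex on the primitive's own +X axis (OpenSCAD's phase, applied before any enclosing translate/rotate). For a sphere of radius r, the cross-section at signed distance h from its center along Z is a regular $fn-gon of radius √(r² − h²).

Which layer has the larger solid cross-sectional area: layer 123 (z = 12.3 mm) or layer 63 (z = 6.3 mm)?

layer 63 (z = 6.3 mm)

Layer 123 (z = 12.3): the r=6.5 sphere contributes a regular 32-gon of circumradius √(6.5²−5.8²) = 2.934 (area = (32/2)·2.934²·sin(360°/32) = 26.88 mm²); the cube at (6.5, 8) does not reach this height (z outside [-2, 12]); After the difference (first − rest): none of the subtracted shapes is present at this height, so the r=6.5 sphere is unchanged — area = 26.88 mm². So its area = 26.88 mm². Layer 63 (z = 6.3): the r=6.5 sphere contributes a regular 32-gon of circumradius √(6.5²−0.2²) = 6.497 (area = (32/2)·6.497²·sin(360°/32) = 131.76 mm²); the cube at (6.5, 8) (footprint 6.5×14) is included at this height (area 91.00 mm²); Taking the first minus the rest: starting from the r=6.5 sphere (131.76 mm²), the 6.5×14 cube at (6.5, 8) misses the remaining region (no effect) — area = 131.76 mm². So its area = 131.76 mm². Layer 63 is larger (131.76 vs 26.88 mm²).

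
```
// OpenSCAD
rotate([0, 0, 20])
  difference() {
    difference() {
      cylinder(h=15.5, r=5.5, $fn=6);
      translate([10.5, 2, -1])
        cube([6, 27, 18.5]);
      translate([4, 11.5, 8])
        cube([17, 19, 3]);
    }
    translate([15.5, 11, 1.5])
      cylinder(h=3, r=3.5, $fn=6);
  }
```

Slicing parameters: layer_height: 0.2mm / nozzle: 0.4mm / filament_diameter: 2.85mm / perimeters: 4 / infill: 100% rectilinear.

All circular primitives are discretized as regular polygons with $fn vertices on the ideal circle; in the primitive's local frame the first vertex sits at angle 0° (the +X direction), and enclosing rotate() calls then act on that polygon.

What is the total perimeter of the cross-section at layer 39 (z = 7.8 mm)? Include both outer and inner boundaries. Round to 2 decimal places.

33.00 mm

At z = 7.8 mm: the r=5.5 cylinder gives a regular 6-gon of circumradius 5.5 (constant along its height) (perimeter = 2·6·5.500·sin(180°/6) = 33.00 mm); the 6×27 cube at (10.5, 2) contributes its full rectangle (perimeter 66.00 mm); the cube at (4, 11.5) is absent (z outside [8, 11]); After the difference (first − rest): starting from the r=5.5 cylinder, the 6×27 cube at (10.5, 2) misses the remaining region (no effect) — boundary = 33.00 mm; the cylinder at (15.5, 11) does not reach this height (z outside [1.5, 4.5]); Subtracting the remaining from the first: none of the subtracted shapes is present at this height, so that combined region is unchanged — boundary = 33.00 mm; (rotated 20° about Z; rotation is an isometry so areas/perimeters/island counts are preserved). Overall, the cross-section is a single solid region. Total boundary length (outer) = 33.00 mm.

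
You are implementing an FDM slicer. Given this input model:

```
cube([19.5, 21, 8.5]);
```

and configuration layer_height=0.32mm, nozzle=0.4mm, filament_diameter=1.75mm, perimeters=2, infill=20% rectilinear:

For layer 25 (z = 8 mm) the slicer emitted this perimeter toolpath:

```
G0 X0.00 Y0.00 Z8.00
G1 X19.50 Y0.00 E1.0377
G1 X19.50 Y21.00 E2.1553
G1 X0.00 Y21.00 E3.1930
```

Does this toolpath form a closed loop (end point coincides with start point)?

no

Start point (G0): (0.00, 0.00). End point (last G1): the path does not return to the start — open.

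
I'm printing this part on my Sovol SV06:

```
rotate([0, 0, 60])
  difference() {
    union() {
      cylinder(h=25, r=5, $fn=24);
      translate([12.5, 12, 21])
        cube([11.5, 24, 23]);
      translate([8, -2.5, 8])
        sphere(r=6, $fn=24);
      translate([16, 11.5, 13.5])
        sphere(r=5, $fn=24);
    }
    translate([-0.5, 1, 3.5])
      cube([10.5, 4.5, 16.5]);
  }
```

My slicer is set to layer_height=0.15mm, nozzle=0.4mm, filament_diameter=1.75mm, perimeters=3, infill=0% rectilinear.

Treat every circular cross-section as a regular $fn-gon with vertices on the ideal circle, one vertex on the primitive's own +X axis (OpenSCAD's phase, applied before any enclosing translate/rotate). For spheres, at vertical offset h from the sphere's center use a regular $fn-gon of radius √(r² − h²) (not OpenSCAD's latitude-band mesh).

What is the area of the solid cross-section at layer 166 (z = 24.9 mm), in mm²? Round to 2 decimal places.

353.65 mm²

At z = 24.9 mm: the r=5 cylinder contributes a regular 24-gon of circumradius 5 (area = (24/2)·5.000²·sin(360°/24) = 77.65 mm²); the cube at (12.5, 12) is present — its section is the full 11.5×24 rectangle (area 276.00 mm²); the sphere at (8, -2.5) is absent (|z−center|=16.900 > r=6); the sphere at (16, 11.5) does not reach this height (|z−center|=11.400 > r=5); Merging all regions: the 2 present regions are separate (no shared area or edge), so areas and boundary lengths simply add and each stays a separate island — area = 353.65 mm²; the cube at (-0.5, 1) is absent (z outside [3.5, 20]); Subtracting the remaining from the first: none of the subtracted shapes is present at this height, so that combined region is unchanged — area = 353.65 mm²; (whole slice rotated 60° about Z — lengths, areas and connectivity unchanged). Overall, the cross-section has 2 separate islands. Net area = 353.65 mm².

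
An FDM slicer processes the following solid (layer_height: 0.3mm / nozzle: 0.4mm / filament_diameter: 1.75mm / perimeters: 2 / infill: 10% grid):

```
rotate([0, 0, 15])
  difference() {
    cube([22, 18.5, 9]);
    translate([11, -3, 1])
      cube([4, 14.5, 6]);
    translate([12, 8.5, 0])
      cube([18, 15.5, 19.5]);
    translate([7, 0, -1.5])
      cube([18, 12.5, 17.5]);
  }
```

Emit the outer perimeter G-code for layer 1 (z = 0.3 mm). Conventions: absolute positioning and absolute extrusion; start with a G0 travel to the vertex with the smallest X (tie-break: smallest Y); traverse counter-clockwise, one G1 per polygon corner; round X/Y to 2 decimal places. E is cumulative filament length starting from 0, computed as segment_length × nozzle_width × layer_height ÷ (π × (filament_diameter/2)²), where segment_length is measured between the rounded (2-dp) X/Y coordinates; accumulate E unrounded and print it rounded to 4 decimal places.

G0 X-4.79 Y17.87 Z0.30
G1 X0.00 Y0.00 E0.9230
G1 X6.76 Y1.81 E1.2721
G1 X3.53 Y13.89 E1.8960
G1 X8.36 Y15.18 E2.1454
G1 X6.80 Y20.98 E2.4451
G1 X-4.79 Y17.87 E3.0437

At z = 0.3 mm: the cube (footprint 22×18.5) is included at this height; the cube at (11, -3) does not reach this height (z outside [1, 7]); the 18×15.5 cube at (12, 8.5) contributes its full rectangle; the cube at (7, 0) (footprint 18×12.5) is included at this height; Subtracting the remaining from the first: starting from the 22×18.5 cube, the 18×15.5 cube at (12, 8.5) partially overlaps it — only the 100.00 mm² overlap (of its 279.00 mm²) is removed, clipping the outline; the 18×12.5 cube at (7, 0) partially overlaps it — only the 147.50 mm² overlap (of its 225.00 mm²) is removed, clipping the outline — 1 connected region; (rotated 15° about Z; rotation is an isometry so areas/perimeters/island counts are preserved). The outline is a single polygon with 6 vertices. Extrusion per mm of travel: 0.4 × 0.3 / (π × 0.875²) = 0.049890. Accumulating E over each segment gives final E = 3.0437.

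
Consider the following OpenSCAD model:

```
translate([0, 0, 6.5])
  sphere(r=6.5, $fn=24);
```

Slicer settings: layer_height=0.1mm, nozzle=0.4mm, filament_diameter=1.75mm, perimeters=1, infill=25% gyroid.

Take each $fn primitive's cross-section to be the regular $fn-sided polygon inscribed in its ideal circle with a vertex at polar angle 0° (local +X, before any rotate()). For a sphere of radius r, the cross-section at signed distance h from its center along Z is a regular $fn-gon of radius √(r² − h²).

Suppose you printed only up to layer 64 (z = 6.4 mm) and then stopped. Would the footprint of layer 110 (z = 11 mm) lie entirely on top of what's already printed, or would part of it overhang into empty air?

Compare the two slices. At z = 6.4: the sphere: section is a regular 24-gon, circumradius = √(r²−h²) = √(6.5²−0.1²) = 6.499 (area = (24/2)·6.499²·sin(360°/24) = 131.19 mm²). At z = 11: the r=6.5 sphere slices to a regular 24-gon of circumradius 4.690 (√(r²−h²) with h=4.5 from center) (area = (24/2)·4.690²·sin(360°/24) = 68.33 mm²). Checking containment: the cross-section at z = 11 is a subset of the cross-section at z = 6.4.

entirely on top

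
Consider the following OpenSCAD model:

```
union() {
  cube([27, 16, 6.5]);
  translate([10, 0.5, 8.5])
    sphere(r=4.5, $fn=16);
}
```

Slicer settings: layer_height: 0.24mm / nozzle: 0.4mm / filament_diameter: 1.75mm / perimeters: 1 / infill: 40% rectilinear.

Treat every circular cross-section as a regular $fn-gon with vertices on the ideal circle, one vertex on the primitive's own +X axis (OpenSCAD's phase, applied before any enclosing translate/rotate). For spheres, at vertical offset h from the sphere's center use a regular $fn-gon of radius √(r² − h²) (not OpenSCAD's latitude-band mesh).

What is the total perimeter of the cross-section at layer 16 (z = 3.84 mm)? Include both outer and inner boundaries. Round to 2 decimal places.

At z = 3.84 mm: the 27×16 cube contributes its full rectangle (perimeter 86.00 mm); the sphere at (10, 0.5) is absent (|z−center|=4.660 > r=4.5); Taking the union: only the 27×16 cube is present, so the union is just that shape — boundary = 86.00 mm. Overall, the cross-section is a single solid region. Total boundary length (outer) = 86.00 mm.

86.00 mm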